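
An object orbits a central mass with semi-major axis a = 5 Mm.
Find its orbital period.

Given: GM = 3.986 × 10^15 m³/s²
a = 5 Mm = 5 × 10^6 m
GM = 3.986 × 10^15 m³/s²
a³ = 1.25 × 10^20 m³
T = 2π √(a³/GM) = 2π √((1.25 × 10^20) / (3.986 × 10^15)) = 2π × 177.087 s
T = 1112.67 s ≈ 18.54 minutes

Final answer: 18.54 minutes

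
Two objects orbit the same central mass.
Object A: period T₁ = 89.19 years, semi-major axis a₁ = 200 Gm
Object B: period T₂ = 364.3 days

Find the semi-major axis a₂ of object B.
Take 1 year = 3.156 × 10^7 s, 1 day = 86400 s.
T₁ = 89.19 years = 2.81484 × 10^9 s
T₂ = 364.3 days = 3.14755 × 10^7 s
a₁ = 200 Gm = 2 × 10^11 m
Kepler's third law: (T₂/T₁)² = (a₂/a₁)³  ⇒  a₂ = a₁ (T₂/T₁)^(2/3)
T₂/T₁ = 0.011182
(T₂/T₁)^(2/3) = 0.050005
a₂ = 2 × 10^11 m × 0.050005 = 1.0001 × 10^10 m ≈ 10 Gm

Final answer: a₂ = 10 Gm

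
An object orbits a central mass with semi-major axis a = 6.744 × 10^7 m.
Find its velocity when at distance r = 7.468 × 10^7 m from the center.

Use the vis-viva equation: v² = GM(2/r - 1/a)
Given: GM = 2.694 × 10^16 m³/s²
a = 6.744 × 10^7 m
r = 7.468 × 10^7 m
GM = 2.694 × 10^16 m³/s²
2/r − 1/a = 2.67809 × 10^-8 − 1.4828 × 10^-8 = 1.19529 × 10^-8 m⁻¹
v² = GM (2/r − 1/a) = 3.22012 × 10^8 m²/s²
v = 17944.7 m/s ≈ 17.94 km/s

Final answer: 17.94 km/s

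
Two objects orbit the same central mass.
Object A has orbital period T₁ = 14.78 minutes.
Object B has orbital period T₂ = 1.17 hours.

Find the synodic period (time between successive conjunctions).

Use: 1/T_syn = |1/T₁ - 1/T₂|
T₁ = 14.78 minutes = 886.8 s
T₂ = 1.17 hours = 4212 s
1/T₁ = 0.00112765 s⁻¹
1/T₂ = 0.000237417 s⁻¹
|1/T₁ − 1/T₂| = 0.000890233 s⁻¹
T_syn = 1 / |1/T₁ − 1/T₂| = 1123.3 s ≈ 18.72 minutes

Final answer: T_syn = 18.72 minutes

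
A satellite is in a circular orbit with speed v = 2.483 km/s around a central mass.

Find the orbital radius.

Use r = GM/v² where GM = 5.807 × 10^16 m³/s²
v = 2.483 km/s = 2483 m/s
GM = 5.807 × 10^16 m³/s²
v² = 6.16529 × 10^6 m²/s²
r = GM/v² = (5.807 × 10^16) / (6.16529 × 10^6) = 9.41886 × 10^9 m ≈ 9.419 Gm

Final answer: 9.419 Gm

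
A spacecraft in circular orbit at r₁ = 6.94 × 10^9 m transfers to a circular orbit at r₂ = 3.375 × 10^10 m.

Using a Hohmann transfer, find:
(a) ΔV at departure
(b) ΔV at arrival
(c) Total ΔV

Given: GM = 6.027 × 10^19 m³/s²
r₁ = 6.94 × 10^9 m
r₂ = 3.375 × 10^10 m
GM = 6.027 × 10^19 m³/s²
Transfer ellipse: a_t = (r₁ + r₂)/2 = 2.0345 × 10^10 m
Circular speed at r₁: v₁ = √(GM/r₁) = 93190.3 m/s
Transfer speed at r₁ (periapsis): v₁ₜ = √(GM(2/r₁ − 1/a_t)) = 120027 m/s
(a) ΔV₁ = v₁ₜ − v₁ = 26836.7 m/s ≈ 26.84 km/s
Circular speed at r₂: v₂ = √(GM/r₂) = 42258.5 m/s
Transfer speed at r₂ (apoapsis): v₂ₜ = √(GM(2/r₂ − 1/a_t)) = 24681.1 m/s
(b) ΔV₂ = v₂ − v₂ₜ = 17577.4 m/s ≈ 17.58 km/s
(c) ΔV_total = ΔV₁ + ΔV₂ = 44414 m/s ≈ 44.41 km/s

Final answer:
(a) ΔV₁ = 26.84 km/s
(b) ΔV₂ = 17.58 km/s
(c) ΔV_total = 44.41 km/s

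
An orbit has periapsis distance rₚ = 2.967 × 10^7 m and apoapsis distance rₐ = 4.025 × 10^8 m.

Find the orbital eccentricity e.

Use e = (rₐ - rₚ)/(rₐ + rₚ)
rₚ = 2.967 × 10^7 m
rₐ = 4.025 × 10^8 m
rₐ − rₚ = 3.7283 × 10^8 m
rₐ + rₚ = 4.3217 × 10^8 m
e = (rₐ − rₚ)/(rₐ + rₚ) = 0.862693

Final answer: e = 0.8627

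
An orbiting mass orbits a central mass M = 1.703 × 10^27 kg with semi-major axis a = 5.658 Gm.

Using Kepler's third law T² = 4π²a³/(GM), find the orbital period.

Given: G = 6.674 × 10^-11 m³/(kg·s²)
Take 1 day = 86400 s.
M = 1.703 × 10^27 kg
GM = G × M = 6.674 × 10^-11 × 1.703 × 10^27 = 1.13658 × 10^17 m³/s²
a = 5.658 Gm = 5.658 × 10^9 m
a³ = 1.81129 × 10^29 m³
T = 2π √(a³/GM) = 2π √((1.81129 × 10^29) / (1.13658 × 10^17)) = 2π × 1.26239 × 10^6 s
T = 7.93184 × 10^6 s ≈ 91.8 days

Final answer: 91.8 days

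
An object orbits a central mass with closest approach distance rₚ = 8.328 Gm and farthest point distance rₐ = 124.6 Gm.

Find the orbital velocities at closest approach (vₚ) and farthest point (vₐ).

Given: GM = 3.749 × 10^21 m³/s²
rₚ = 8.328 Gm = 8.328 × 10^9 m
rₐ = 124.6 Gm = 1.246 × 10^11 m
GM = 3.749 × 10^21 m³/s²
a = (rₚ + rₐ)/2 = 6.6464 × 10^10 m
Vis-viva: v² = GM (2/r − 1/a)
vₚ² = 3.749 × 10^21 × (2.40154 × 10^-10 − 1.50457 × 10^-11) = 8.4393 × 10^11 m²/s²
vₚ = 918656 m/s ≈ 918.7 km/s
vₐ² = 3.749 × 10^21 × (1.60514 × 10^-11 − 1.50457 × 10^-11) = 3.77009 × 10^9 m²/s²
vₐ = 61401.1 m/s ≈ 61.4 km/s

Final answer: vₚ = 918.7 km/s, vₐ = 61.4 km/s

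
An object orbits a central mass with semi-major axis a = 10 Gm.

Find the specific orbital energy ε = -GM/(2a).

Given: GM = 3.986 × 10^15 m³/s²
a = 10 Gm = 1 × 10^10 m
GM = 3.986 × 10^15 m³/s²
2a = 2 × 10^10 m
ε = −GM/(2a) = -199300 J/kg ≈ -199.3 kJ/kg

Final answer: -199.3 kJ/kg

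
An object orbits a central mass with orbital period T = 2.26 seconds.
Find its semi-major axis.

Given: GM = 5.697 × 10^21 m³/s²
T = 2.26 seconds
GM = 5.697 × 10^21 m³/s²
Kepler's third law: a³ = GM T² / (4π²)
T² = 5.1076 s²
a³ = (5.697 × 10^21) × 5.1076 / (4π²) = 7.37061 × 10^20 m³
a = (a³)^(1/3) = 9.03305 × 10^6 m ≈ 9.033 × 10^6 m

Final answer: 9.033 × 10^6 m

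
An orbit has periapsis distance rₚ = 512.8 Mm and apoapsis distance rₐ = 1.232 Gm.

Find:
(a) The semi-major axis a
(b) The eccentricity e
rₚ = 512.8 Mm = 5.128 × 10^8 m
rₐ = 1.232 Gm = 1.232 × 10^9 m
(a) a = (rₚ + rₐ)/2 = 8.724 × 10^8 m ≈ 872.4 Mm
(b) e = (rₐ − rₚ)/(rₐ + rₚ) = (7.192 × 10^8) / (1.7448 × 10^9) = 0.412196

Final answer:
(a) a = 872.4 Mm
(b) e = 0.4122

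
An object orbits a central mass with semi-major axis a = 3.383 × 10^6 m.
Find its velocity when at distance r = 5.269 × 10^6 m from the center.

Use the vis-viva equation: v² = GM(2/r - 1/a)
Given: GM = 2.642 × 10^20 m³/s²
a = 3.383 × 10^6 m
r = 5.269 × 10^6 m
GM = 2.642 × 10^20 m³/s²
2/r − 1/a = 3.79579 × 10^-7 − 2.95596 × 10^-7 = 8.3983 × 10^-8 m⁻¹
v² = GM (2/r − 1/a) = 2.21883 × 10^13 m²/s²
v = 4.71045 × 10^6 m/s ≈ 4710 km/s

Final answer: 4710 km/s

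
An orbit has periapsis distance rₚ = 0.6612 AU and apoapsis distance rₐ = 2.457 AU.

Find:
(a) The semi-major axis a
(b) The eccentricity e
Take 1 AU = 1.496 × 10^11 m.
rₚ = 0.6612 AU = 9.89155 × 10^10 m
rₐ = 2.457 AU = 3.67567 × 10^11 m
(a) a = (rₚ + rₐ)/2 = 2.33241 × 10^11 m ≈ 1.559 AU
(b) e = (rₐ − rₚ)/(rₐ + rₚ) = (2.68652 × 10^11) / (4.66483 × 10^11) = 0.575909

Final answer:
(a) a = 1.559 AU
(b) e = 0.5759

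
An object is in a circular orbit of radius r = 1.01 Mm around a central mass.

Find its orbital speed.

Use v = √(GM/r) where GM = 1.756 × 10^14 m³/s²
r = 1.01 Mm = 1.01 × 10^6 m
GM = 1.756 × 10^14 m³/s²
GM/r = (1.756 × 10^14) / (1.01 × 10^6) = 1.73861 × 10^8 m²/s²
v = √(GM/r) = 13185.7 m/s ≈ 13.19 km/s

Final answer: 13.19 km/s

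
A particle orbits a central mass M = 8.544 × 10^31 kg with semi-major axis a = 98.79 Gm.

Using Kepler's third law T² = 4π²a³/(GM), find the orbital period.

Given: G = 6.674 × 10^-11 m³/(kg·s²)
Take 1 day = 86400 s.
M = 8.544 × 10^31 kg
GM = G × M = 6.674 × 10^-11 × 8.544 × 10^31 = 5.70227 × 10^21 m³/s²
a = 98.79 Gm = 9.879 × 10^10 m
a³ = 9.64137 × 10^32 m³
T = 2π √(a³/GM) = 2π √((9.64137 × 10^32) / (5.70227 × 10^21)) = 2π × 411193 s
T = 2.5836 × 10^6 s ≈ 29.9 days

Final answer: 29.9 days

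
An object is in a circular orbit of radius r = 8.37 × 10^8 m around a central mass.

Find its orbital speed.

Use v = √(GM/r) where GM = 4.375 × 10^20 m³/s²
r = 8.37 × 10^8 m
GM = 4.375 × 10^20 m³/s²
GM/r = (4.375 × 10^20) / (8.37 × 10^8) = 5.227 × 10^11 m²/s²
v = √(GM/r) = 722980 m/s ≈ 723 km/s

Final answer: 723 km/s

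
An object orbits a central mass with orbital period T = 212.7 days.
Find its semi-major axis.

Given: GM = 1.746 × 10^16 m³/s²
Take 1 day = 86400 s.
T = 212.7 days = 1.83773 × 10^7 s
GM = 1.746 × 10^16 m³/s²
Kepler's third law: a³ = GM T² / (4π²)
T² = 3.37724 × 10^14 s²
a³ = (1.746 × 10^16) × (3.37724 × 10^14) / (4π²) = 1.49364 × 10^29 m³
a = (a³)^(1/3) = 5.30578 × 10^9 m ≈ 5.306 Gm

Final answer: 5.306 Gm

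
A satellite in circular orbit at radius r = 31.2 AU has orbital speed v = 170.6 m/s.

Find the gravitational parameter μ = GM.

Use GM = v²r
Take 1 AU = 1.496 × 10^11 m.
r = 31.2 AU = 4.66752 × 10^12 m
v = 170.6 m/s
v² = 29104.4 m²/s²
GM = v²r = 29104.4 × 4.66752 × 10^12 = 1.35845 × 10^17 m³/s²
GM ≈ 1.358 × 10^17 m³/s²

Final answer: GM = 1.358 × 10^17 m³/s²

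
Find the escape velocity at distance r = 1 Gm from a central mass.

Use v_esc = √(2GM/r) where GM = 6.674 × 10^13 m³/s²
r = 1 Gm = 1 × 10^9 m
GM = 6.674 × 10^13 m³/s²
2GM/r = 2 × (6.674 × 10^13) / (1 × 10^9) = 133480 m²/s²
v_esc = √(2GM/r) = 365.349 m/s ≈ 365.3 m/s

Final answer: 365.3 m/s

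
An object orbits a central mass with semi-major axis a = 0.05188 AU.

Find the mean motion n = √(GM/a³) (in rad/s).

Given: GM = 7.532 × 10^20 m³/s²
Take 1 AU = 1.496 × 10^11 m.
a = 0.05188 AU = 7.76125 × 10^9 m
GM = 7.532 × 10^20 m³/s²
a³ = 4.67514 × 10^29 m³
GM/a³ = (7.532 × 10^20) / (4.67514 × 10^29) = 1.61107 × 10^-9 s⁻²
n = √(GM/a³) = 4.01382 × 10^-5 rad/s ≈ 4.014 × 10^-5 rad/s

Final answer: n = 4.014 × 10^-5 rad/s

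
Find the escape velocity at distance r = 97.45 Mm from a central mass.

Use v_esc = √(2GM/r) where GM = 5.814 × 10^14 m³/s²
r = 97.45 Mm = 9.745 × 10^7 m
GM = 5.814 × 10^14 m³/s²
2GM/r = 2 × (5.814 × 10^14) / (9.745 × 10^7) = 1.19323 × 10^7 m²/s²
v_esc = √(2GM/r) = 3454.31 m/s ≈ 3.454 km/s

Final answer: 3.454 km/s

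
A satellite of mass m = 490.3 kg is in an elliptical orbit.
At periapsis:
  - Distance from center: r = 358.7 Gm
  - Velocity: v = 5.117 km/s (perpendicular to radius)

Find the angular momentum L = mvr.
r = 358.7 Gm = 3.587 × 10^11 m
v = 5.117 km/s = 5117 m/s
vr = 5117 × 3.587 × 10^11 = 1.83547 × 10^15 m²/s
L = m × vr = 490.3 × 1.83547 × 10^15 = 8.9993 × 10^17 kg·m²/s ≈ 8.999 × 10^17 kg·m²/s

Final answer: L = 8.999 × 10^17 kg·m²/s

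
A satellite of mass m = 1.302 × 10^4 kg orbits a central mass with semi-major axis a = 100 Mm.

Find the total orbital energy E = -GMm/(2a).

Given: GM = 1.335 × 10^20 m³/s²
a = 100 Mm = 1 × 10^8 m
GM = 1.335 × 10^20 m³/s²
2a = 2 × 10^8 m
GMm = 1.335 × 10^20 × 13020 = 1.73817 × 10^24 m³·kg/s²
E = −GMm/(2a) = -8.69085 × 10^15 J ≈ -8.691 PJ

Final answer: -8.691 PJ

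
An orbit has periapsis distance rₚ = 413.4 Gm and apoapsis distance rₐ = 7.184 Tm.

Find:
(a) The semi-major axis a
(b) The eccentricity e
rₚ = 413.4 Gm = 4.134 × 10^11 m
rₐ = 7.184 Tm = 7.184 × 10^12 m
(a) a = (rₚ + rₐ)/2 = 3.7987 × 10^12 m ≈ 3.799 Tm
(b) e = (rₐ − rₚ)/(rₐ + rₚ) = (6.7706 × 10^12) / (7.5974 × 10^12) = 0.891173

Final answer:
(a) a = 3.799 Tm
(b) e = 0.8912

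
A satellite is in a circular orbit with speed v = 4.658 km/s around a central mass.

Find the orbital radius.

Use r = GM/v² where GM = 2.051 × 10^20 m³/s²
v = 4.658 km/s = 4658 m/s
GM = 2.051 × 10^20 m³/s²
v² = 2.1697 × 10^7 m²/s²
r = GM/v² = (2.051 × 10^20) / (2.1697 × 10^7) = 9.45294 × 10^12 m ≈ 9.453 Tm

Final answer: 9.453 Tm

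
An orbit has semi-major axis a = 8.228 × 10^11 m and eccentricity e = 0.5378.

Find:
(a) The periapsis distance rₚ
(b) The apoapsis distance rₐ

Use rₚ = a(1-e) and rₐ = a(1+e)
a = 8.228 × 10^11 m
e = 0.5378:  1 − e = 0.4622,  1 + e = 1.5378
(a) rₚ = a(1 − e) = 8.228 × 10^11 m × 0.4622 = 3.80298 × 10^11 m ≈ 3.803 × 10^11 m
(b) rₐ = a(1 + e) = 8.228 × 10^11 m × 1.5378 = 1.2653 × 10^12 m ≈ 1.265 × 10^12 m

Final answer:
(a) rₚ = 3.803 × 10^11 m
(b) rₐ = 1.265 × 10^12 m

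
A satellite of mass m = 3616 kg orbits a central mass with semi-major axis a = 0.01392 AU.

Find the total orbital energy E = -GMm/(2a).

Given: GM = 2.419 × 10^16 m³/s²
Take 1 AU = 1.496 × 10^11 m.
a = 0.01392 AU = 2.08243 × 10^9 m
GM = 2.419 × 10^16 m³/s²
2a = 4.16486 × 10^9 m
GMm = 2.419 × 10^16 × 3616 = 8.7471 × 10^19 m³·kg/s²
E = −GMm/(2a) = -2.10021 × 10^10 J ≈ -21 GJ

Final answer: -21 GJ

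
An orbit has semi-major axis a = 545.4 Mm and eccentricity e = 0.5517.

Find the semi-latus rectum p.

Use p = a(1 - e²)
a = 545.4 Mm = 5.454 × 10^8 m
e = 0.5517,  e² = 0.304373,  1 − e² = 0.695627
p = a(1 − e²) = 5.454 × 10^8 m × 0.695627 = 3.79395 × 10^8 m ≈ 379.4 Mm

Final answer: p = 379.4 Mm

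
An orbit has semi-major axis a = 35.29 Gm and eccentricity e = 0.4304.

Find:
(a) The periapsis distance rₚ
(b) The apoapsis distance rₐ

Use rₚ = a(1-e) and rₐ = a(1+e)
a = 35.29 Gm = 3.529 × 10^10 m
e = 0.4304:  1 − e = 0.5696,  1 + e = 1.4304
(a) rₚ = a(1 − e) = 3.529 × 10^10 m × 0.5696 = 2.01012 × 10^10 m ≈ 20.1 Gm
(b) rₐ = a(1 + e) = 3.529 × 10^10 m × 1.4304 = 5.04788 × 10^10 m ≈ 50.48 Gm

Final answer:
(a) rₚ = 20.1 Gm
(b) rₐ = 50.48 Gm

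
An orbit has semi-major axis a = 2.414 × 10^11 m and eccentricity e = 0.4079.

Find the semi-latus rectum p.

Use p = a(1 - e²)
a = 2.414 × 10^11 m
e = 0.4079,  e² = 0.166382,  1 − e² = 0.833618
p = a(1 − e²) = 2.414 × 10^11 m × 0.833618 = 2.01235 × 10^11 m ≈ 2.012 × 10^11 m

Final answer: p = 2.012 × 10^11 m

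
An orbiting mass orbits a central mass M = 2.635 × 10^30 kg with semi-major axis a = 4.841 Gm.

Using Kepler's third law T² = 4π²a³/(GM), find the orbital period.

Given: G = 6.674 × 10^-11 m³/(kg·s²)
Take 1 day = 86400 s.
M = 2.635 × 10^30 kg
GM = G × M = 6.674 × 10^-11 × 2.635 × 10^30 = 1.7586 × 10^20 m³/s²
a = 4.841 Gm = 4.841 × 10^9 m
a³ = 1.1345 × 10^29 m³
T = 2π √(a³/GM) = 2π √((1.1345 × 10^29) / (1.7586 × 10^20)) = 2π × 25399.2 s
T = 159588 s ≈ 1.847 days

Final answer: 1.847 days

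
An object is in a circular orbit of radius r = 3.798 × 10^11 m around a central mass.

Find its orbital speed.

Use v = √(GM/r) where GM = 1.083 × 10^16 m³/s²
r = 3.798 × 10^11 m
GM = 1.083 × 10^16 m³/s²
GM/r = (1.083 × 10^16) / (3.798 × 10^11) = 28515 m²/s²
v = √(GM/r) = 168.864 m/s ≈ 168.9 m/s

Final answer: 168.9 m/s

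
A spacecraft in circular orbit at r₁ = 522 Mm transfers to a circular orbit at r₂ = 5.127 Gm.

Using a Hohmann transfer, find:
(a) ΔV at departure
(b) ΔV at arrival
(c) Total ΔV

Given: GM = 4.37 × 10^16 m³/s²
r₁ = 522 Mm = 5.22 × 10^8 m
r₂ = 5.127 Gm = 5.127 × 10^9 m
GM = 4.37 × 10^16 m³/s²
Transfer ellipse: a_t = (r₁ + r₂)/2 = 2.8245 × 10^9 m
Circular speed at r₁: v₁ = √(GM/r₁) = 9149.67 m/s
Transfer speed at r₁ (periapsis): v₁ₜ = √(GM(2/r₁ − 1/a_t)) = 12327.3 m/s
(a) ΔV₁ = v₁ₜ − v₁ = 3177.58 m/s ≈ 3.178 km/s
Circular speed at r₂: v₂ = √(GM/r₂) = 2919.5 m/s
Transfer speed at r₂ (apoapsis): v₂ₜ = √(GM(2/r₂ − 1/a_t)) = 1255.09 m/s
(b) ΔV₂ = v₂ − v₂ₜ = 1664.42 m/s ≈ 1.664 km/s
(c) ΔV_total = ΔV₁ + ΔV₂ = 4842 m/s ≈ 4.842 km/s

Final answer:
(a) ΔV₁ = 3.178 km/s
(b) ΔV₂ = 1.664 km/s
(c) ΔV_total = 4.842 km/s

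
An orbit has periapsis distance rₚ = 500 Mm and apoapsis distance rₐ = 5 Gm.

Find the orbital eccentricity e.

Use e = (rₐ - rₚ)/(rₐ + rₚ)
rₚ = 500 Mm = 5 × 10^8 m
rₐ = 5 Gm = 5 × 10^9 m
rₐ − rₚ = 4.5 × 10^9 m
rₐ + rₚ = 5.5 × 10^9 m
e = (rₐ − rₚ)/(rₐ + rₚ) = 0.818182

Final answer: e = 0.8182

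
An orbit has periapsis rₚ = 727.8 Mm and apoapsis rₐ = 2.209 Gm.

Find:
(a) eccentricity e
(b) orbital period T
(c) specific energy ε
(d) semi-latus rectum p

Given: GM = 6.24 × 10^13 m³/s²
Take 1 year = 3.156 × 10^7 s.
rₚ = 727.8 Mm = 7.278 × 10^8 m
rₐ = 2.209 Gm = 2.209 × 10^9 m
GM = 6.24 × 10^13 m³/s²
a = (rₚ + rₐ)/2 = 1.4684 × 10^9 m
e = (rₐ − rₚ)/(rₐ + rₚ) = (1.4812 × 10^9) / (2.9368 × 10^9) = 0.504358
(a) e = 0.504358 ≈ 0.5044
(b) a³ = 3.16616 × 10^27 m³;  T = 2π √(a³/GM) = 2π × 7.12319 × 10^6 s = 4.47563 × 10^7 s ≈ 1.418 years
(c) 2a = 2.9368 × 10^9 m;  ε = −GM/(2a) = -21247.6 J/kg ≈ -21.25 kJ/kg
(d) 1 − e² = 0.745623;  p = a(1 − e²) = 1.4684 × 10^9 × 0.745623 = 1.09487 × 10^9 m ≈ 1.095 Gm

Final answer:
(a) eccentricity e = 0.5044
(b) orbital period T = 1.418 years
(c) specific energy ε = -21.25 kJ/kg
(d) semi-latus rectum p = 1.095 Gm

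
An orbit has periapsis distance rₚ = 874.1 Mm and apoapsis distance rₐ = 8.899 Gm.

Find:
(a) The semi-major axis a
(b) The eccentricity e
rₚ = 874.1 Mm = 8.741 × 10^8 m
rₐ = 8.899 Gm = 8.899 × 10^9 m
(a) a = (rₚ + rₐ)/2 = 4.88655 × 10^9 m ≈ 4.887 Gm
(b) e = (rₐ − rₚ)/(rₐ + rₚ) = (8.0249 × 10^9) / (9.7731 × 10^9) = 0.821121

Final answer:
(a) a = 4.887 Gm
(b) e = 0.8211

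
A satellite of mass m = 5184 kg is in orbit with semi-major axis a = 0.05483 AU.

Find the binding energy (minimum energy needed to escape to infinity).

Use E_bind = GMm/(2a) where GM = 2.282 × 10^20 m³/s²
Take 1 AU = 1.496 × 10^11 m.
a = 0.05483 AU = 8.20257 × 10^9 m
GM = 2.282 × 10^20 m³/s²
m = 5184 kg
GMm = 2.282 × 10^20 × 5184 = 1.18299 × 10^24 m³·kg/s²
2a = 1.64051 × 10^10 m
E_bind = GMm/(2a) = 7.21109 × 10^13 J ≈ 72.11 TJ

Final answer: 72.11 TJ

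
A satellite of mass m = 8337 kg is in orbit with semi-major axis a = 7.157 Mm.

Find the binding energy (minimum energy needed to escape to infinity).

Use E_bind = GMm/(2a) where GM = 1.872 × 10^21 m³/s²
a = 7.157 Mm = 7.157 × 10^6 m
GM = 1.872 × 10^21 m³/s²
m = 8337 kg
GMm = 1.872 × 10^21 × 8337 = 1.56069 × 10^25 m³·kg/s²
2a = 1.4314 × 10^7 m
E_bind = GMm/(2a) = 1.09032 × 10^18 J ≈ 1.09 EJ

Final answer: 1.09 EJ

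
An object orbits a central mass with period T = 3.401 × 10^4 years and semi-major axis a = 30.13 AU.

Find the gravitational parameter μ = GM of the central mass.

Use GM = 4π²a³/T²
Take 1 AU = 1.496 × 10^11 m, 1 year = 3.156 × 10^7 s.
T = 3.401 × 10^4 years = 1.07336 × 10^12 s
a = 30.13 AU = 4.50745 × 10^12 m
a³ = 9.15782 × 10^37 m³
T² = 1.15209 × 10^24 s²
GM = 4π² × (9.15782 × 10^37) / (1.15209 × 10^24) = 3.13808 × 10^15 m³/s²
GM ≈ 3.138 × 10^15 m³/s²

Final answer: GM = 3.138 × 10^15 m³/s²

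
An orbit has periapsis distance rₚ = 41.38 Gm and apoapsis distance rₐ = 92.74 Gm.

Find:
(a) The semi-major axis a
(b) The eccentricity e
rₚ = 41.38 Gm = 4.138 × 10^10 m
rₐ = 92.74 Gm = 9.274 × 10^10 m
(a) a = (rₚ + rₐ)/2 = 6.706 × 10^10 m ≈ 67.06 Gm
(b) e = (rₐ − rₚ)/(rₐ + rₚ) = (5.136 × 10^10) / (1.3412 × 10^11) = 0.382941

Final answer:
(a) a = 67.06 Gm
(b) e = 0.3829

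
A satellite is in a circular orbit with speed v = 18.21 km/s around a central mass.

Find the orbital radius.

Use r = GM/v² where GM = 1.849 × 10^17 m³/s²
v = 18.21 km/s = 18210 m/s
GM = 1.849 × 10^17 m³/s²
v² = 3.31604 × 10^8 m²/s²
r = GM/v² = (1.849 × 10^17) / (3.31604 × 10^8) = 5.57593 × 10^8 m ≈ 5.576 × 10^8 m

Final answer: 5.576 × 10^8 m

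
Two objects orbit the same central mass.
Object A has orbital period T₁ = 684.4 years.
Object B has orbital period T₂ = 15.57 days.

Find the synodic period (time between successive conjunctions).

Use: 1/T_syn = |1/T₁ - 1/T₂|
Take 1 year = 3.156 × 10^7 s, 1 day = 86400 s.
T₁ = 684.4 years = 2.15997 × 10^10 s
T₂ = 15.57 days = 1.34525 × 10^6 s
1/T₁ = 4.6297 × 10^-11 s⁻¹
1/T₂ = 7.43357 × 10^-7 s⁻¹
|1/T₁ − 1/T₂| = 7.43311 × 10^-7 s⁻¹
T_syn = 1 / |1/T₁ − 1/T₂| = 1.34533 × 10^6 s ≈ 15.57 days

Final answer: T_syn = 15.57 days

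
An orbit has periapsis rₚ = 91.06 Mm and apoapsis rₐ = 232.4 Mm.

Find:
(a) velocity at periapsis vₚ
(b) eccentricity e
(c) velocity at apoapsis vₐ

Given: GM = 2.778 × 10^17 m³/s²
rₚ = 91.06 Mm = 9.106 × 10^7 m
rₐ = 232.4 Mm = 2.324 × 10^8 m
GM = 2.778 × 10^17 m³/s²
a = (rₚ + rₐ)/2 = 1.6173 × 10^8 m
e = (rₐ − rₚ)/(rₐ + rₚ) = (1.4134 × 10^8) / (3.2346 × 10^8) = 0.436963
(a) vₚ² = GM (2/rₚ − 1/a) = 2.778 × 10^17 × (2.19635 × 10^-8 − 6.18314 × 10^-9) = 4.38379 × 10^9 m²/s²;  vₚ = 66210.2 m/s ≈ 66.21 km/s
(b) e = 0.436963 ≈ 0.437
(c) vₐ² = GM (2/rₐ − 1/a) = 2.778 × 10^17 × (8.60585 × 10^-9 − 6.18314 × 10^-9) = 6.73028 × 10^8 m²/s²;  vₐ = 25942.8 m/s ≈ 25.94 km/s

Final answer:
(a) velocity at periapsis vₚ = 66.21 km/s
(b) eccentricity e = 0.437
(c) velocity at apoapsis vₐ = 25.94 km/s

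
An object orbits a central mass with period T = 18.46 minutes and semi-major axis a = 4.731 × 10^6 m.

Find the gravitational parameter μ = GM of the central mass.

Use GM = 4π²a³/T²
T = 18.46 minutes = 1107.6 s
a = 4.731 × 10^6 m
a³ = 1.05891 × 10^20 m³
T² = 1.22678 × 10^6 s²
GM = 4π² × (1.05891 × 10^20) / (1.22678 × 10^6) = 3.40763 × 10^15 m³/s²
GM ≈ 3.408 × 10^15 m³/s²

Final answer: GM = 3.408 × 10^15 m³/s²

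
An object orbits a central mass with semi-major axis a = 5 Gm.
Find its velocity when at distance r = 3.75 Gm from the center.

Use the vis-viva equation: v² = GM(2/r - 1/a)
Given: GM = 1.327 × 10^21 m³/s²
a = 5 Gm = 5 × 10^9 m
r = 3.75 Gm = 3.75 × 10^9 m
GM = 1.327 × 10^21 m³/s²
2/r − 1/a = 5.33333 × 10^-10 − 2 × 10^-10 = 3.33333 × 10^-10 m⁻¹
v² = GM (2/r − 1/a) = 4.42333 × 10^11 m²/s²
v = 665081 m/s ≈ 665.1 km/s

Final answer: 665.1 km/s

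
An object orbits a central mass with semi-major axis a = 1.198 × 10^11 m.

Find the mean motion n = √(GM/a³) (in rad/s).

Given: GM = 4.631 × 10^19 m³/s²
a = 1.198 × 10^11 m
GM = 4.631 × 10^19 m³/s²
a³ = 1.71937 × 10^33 m³
GM/a³ = (4.631 × 10^19) / (1.71937 × 10^33) = 2.69342 × 10^-14 s⁻²
n = √(GM/a³) = 1.64116 × 10^-7 rad/s ≈ 1.641 × 10^-7 rad/s

Final answer: n = 1.641 × 10^-7 rad/s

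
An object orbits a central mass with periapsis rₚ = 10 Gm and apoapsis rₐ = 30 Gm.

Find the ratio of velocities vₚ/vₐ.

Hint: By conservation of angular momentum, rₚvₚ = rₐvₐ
rₚ = 10 Gm = 1 × 10^10 m
rₐ = 30 Gm = 3 × 10^10 m
rₚvₚ = rₐvₐ  ⇒  vₚ/vₐ = rₐ/rₚ
vₚ/vₐ = (3 × 10^10) / (1 × 10^10) = 3

Final answer: vₚ/vₐ = 3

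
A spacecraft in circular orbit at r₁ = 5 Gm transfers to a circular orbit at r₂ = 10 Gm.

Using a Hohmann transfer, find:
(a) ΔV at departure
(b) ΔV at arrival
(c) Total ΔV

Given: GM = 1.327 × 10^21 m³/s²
r₁ = 5 Gm = 5 × 10^9 m
r₂ = 10 Gm = 1 × 10^10 m
GM = 1.327 × 10^21 m³/s²
Transfer ellipse: a_t = (r₁ + r₂)/2 = 7.5 × 10^9 m
Circular speed at r₁: v₁ = √(GM/r₁) = 515170 m/s
Transfer speed at r₁ (periapsis): v₁ₜ = √(GM(2/r₁ − 1/a_t)) = 594867 m/s
(a) ΔV₁ = v₁ₜ − v₁ = 79697.1 m/s ≈ 79.7 km/s
Circular speed at r₂: v₂ = √(GM/r₂) = 364280 m/s
Transfer speed at r₂ (apoapsis): v₂ₜ = √(GM(2/r₂ − 1/a_t)) = 297433 m/s
(b) ΔV₂ = v₂ − v₂ₜ = 66846.6 m/s ≈ 66.85 km/s
(c) ΔV_total = ΔV₁ + ΔV₂ = 146544 m/s ≈ 146.5 km/s

Final answer:
(a) ΔV₁ = 79.7 km/s
(b) ΔV₂ = 66.85 km/s
(c) ΔV_total = 146.5 km/s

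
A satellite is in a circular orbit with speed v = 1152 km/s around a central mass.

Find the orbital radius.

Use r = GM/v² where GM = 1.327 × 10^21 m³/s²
v = 1152 km/s = 1.152 × 10^6 m/s
GM = 1.327 × 10^21 m³/s²
v² = 1.3271 × 10^12 m²/s²
r = GM/v² = (1.327 × 10^21) / (1.3271 × 10^12) = 9.99922 × 10^8 m ≈ 999.9 Mm

Final answer: 999.9 Mm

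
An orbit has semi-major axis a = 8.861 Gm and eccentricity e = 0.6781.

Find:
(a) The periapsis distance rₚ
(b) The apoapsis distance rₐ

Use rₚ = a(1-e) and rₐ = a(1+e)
a = 8.861 Gm = 8.861 × 10^9 m
e = 0.6781:  1 − e = 0.3219,  1 + e = 1.6781
(a) rₚ = a(1 − e) = 8.861 × 10^9 m × 0.3219 = 2.85236 × 10^9 m ≈ 2.852 Gm
(b) rₐ = a(1 + e) = 8.861 × 10^9 m × 1.6781 = 1.48696 × 10^10 m ≈ 14.87 Gm

Final answer:
(a) rₚ = 2.852 Gm
(b) rₐ = 14.87 Gm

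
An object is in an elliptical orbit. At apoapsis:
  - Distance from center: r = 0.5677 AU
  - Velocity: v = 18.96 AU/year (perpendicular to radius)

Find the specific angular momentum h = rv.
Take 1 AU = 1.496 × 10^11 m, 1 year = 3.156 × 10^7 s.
r = 0.5677 AU = 8.49279 × 10^10 m
v = 18.96 AU/year = 89873.8 m/s
h = rv = 8.49279 × 10^10 × 89873.8 = 7.63279 × 10^15 m²/s ≈ 7.633 × 10^15 m²/s

Final answer: h = 7.633 × 10^15 m²/s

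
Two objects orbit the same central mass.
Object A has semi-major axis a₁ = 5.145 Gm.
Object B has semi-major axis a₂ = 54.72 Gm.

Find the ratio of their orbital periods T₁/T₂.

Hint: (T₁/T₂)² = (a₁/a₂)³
a₁ = 5.145 Gm = 5.145 × 10^9 m
a₂ = 54.72 Gm = 5.472 × 10^10 m
a₁/a₂ = 0.0940241
T₁/T₂ = (a₁/a₂)^(3/2) = (0.0940241)^1.5 = 0.0288309

Final answer: T₁/T₂ = 0.02883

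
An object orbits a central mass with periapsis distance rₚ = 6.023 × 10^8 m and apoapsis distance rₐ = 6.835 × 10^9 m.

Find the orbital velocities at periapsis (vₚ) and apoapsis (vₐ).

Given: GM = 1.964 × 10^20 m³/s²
rₚ = 6.023 × 10^8 m
rₐ = 6.835 × 10^9 m
GM = 1.964 × 10^20 m³/s²
a = (rₚ + rₐ)/2 = 3.71865 × 10^9 m
Vis-viva: v² = GM (2/r − 1/a)
vₚ² = 1.964 × 10^20 × (3.3206 × 10^-9 − 2.68915 × 10^-10) = 5.99352 × 10^11 m²/s²
vₚ = 774178 m/s ≈ 774.2 km/s
vₐ² = 1.964 × 10^20 × (2.92612 × 10^-10 − 2.68915 × 10^-10) = 4.65404 × 10^9 m²/s²
vₐ = 68220.6 m/s ≈ 68.22 km/s

Final answer: vₚ = 774.2 km/s, vₐ = 68.22 km/s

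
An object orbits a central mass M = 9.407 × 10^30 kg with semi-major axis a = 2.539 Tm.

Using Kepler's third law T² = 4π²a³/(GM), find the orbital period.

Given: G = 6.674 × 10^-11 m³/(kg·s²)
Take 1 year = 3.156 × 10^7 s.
M = 9.407 × 10^30 kg
GM = G × M = 6.674 × 10^-11 × 9.407 × 10^30 = 6.27823 × 10^20 m³/s²
a = 2.539 Tm = 2.539 × 10^12 m
a³ = 1.63677 × 10^37 m³
T = 2π √(a³/GM) = 2π √((1.63677 × 10^37) / (6.27823 × 10^20)) = 2π × 1.61464 × 10^8 s
T = 1.01451 × 10^9 s ≈ 32.15 years

Final answer: 32.15 years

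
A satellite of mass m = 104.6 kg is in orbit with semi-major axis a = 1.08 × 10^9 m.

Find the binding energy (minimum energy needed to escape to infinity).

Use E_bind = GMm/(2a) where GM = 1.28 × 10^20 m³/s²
a = 1.08 × 10^9 m
GM = 1.28 × 10^20 m³/s²
m = 104.6 kg
GMm = 1.28 × 10^20 × 104.6 = 1.33888 × 10^22 m³·kg/s²
2a = 2.16 × 10^9 m
E_bind = GMm/(2a) = 6.19852 × 10^12 J ≈ 6.199 TJ

Final answer: 6.199 TJ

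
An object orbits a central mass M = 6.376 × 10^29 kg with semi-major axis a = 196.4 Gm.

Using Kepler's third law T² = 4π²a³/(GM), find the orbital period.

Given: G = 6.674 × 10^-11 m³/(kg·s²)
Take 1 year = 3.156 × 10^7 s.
M = 6.376 × 10^29 kg
GM = G × M = 6.674 × 10^-11 × 6.376 × 10^29 = 4.25534 × 10^19 m³/s²
a = 196.4 Gm = 1.964 × 10^11 m
a³ = 7.57573 × 10^33 m³
T = 2π √(a³/GM) = 2π √((7.57573 × 10^33) / (4.25534 × 10^19)) = 2π × 1.33427 × 10^7 s
T = 8.38349 × 10^7 s ≈ 2.656 years

Final answer: 2.656 years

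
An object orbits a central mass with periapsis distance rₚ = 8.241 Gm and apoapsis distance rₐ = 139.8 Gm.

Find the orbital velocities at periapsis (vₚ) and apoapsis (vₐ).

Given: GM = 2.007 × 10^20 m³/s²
rₚ = 8.241 Gm = 8.241 × 10^9 m
rₐ = 139.8 Gm = 1.398 × 10^11 m
GM = 2.007 × 10^20 m³/s²
a = (rₚ + rₐ)/2 = 7.40205 × 10^10 m
Vis-viva: v² = GM (2/r − 1/a)
vₚ² = 2.007 × 10^20 × (2.42689 × 10^-10 − 1.35098 × 10^-11) = 4.59963 × 10^10 m²/s²
vₚ = 214467 m/s ≈ 214.5 km/s
vₐ² = 2.007 × 10^20 × (1.43062 × 10^-11 − 1.35098 × 10^-11) = 1.59834 × 10^8 m²/s²
vₐ = 12642.5 m/s ≈ 12.64 km/s

Final answer: vₚ = 214.5 km/s, vₐ = 12.64 km/s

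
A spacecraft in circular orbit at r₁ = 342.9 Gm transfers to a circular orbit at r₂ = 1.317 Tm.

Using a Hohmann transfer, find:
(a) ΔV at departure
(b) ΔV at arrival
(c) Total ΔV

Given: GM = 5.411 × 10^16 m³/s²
r₁ = 342.9 Gm = 3.429 × 10^11 m
r₂ = 1.317 Tm = 1.317 × 10^12 m
GM = 5.411 × 10^16 m³/s²
Transfer ellipse: a_t = (r₁ + r₂)/2 = 8.2995 × 10^11 m
Circular speed at r₁: v₁ = √(GM/r₁) = 397.242 m/s
Transfer speed at r₁ (periapsis): v₁ₜ = √(GM(2/r₁ − 1/a_t)) = 500.405 m/s
(a) ΔV₁ = v₁ₜ − v₁ = 103.163 m/s ≈ 103.2 m/s
Circular speed at r₂: v₂ = √(GM/r₂) = 202.696 m/s
Transfer speed at r₂ (apoapsis): v₂ₜ = √(GM(2/r₂ − 1/a_t)) = 130.288 m/s
(b) ΔV₂ = v₂ − v₂ₜ = 72.4086 m/s ≈ 72.41 m/s
(c) ΔV_total = ΔV₁ + ΔV₂ = 175.572 m/s ≈ 175.6 m/s

Final answer:
(a) ΔV₁ = 103.2 m/s
(b) ΔV₂ = 72.41 m/s
(c) ΔV_total = 175.6 m/s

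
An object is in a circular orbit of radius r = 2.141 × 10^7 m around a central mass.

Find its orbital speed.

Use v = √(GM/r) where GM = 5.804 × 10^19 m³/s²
r = 2.141 × 10^7 m
GM = 5.804 × 10^19 m³/s²
GM/r = (5.804 × 10^19) / (2.141 × 10^7) = 2.71088 × 10^12 m²/s²
v = √(GM/r) = 1.64648 × 10^6 m/s ≈ 1646 km/s

Final answer: 1646 km/s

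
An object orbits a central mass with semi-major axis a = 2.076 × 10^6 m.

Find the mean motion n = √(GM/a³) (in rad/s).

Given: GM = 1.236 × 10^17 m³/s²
a = 2.076 × 10^6 m
GM = 1.236 × 10^17 m³/s²
a³ = 8.94709 × 10^18 m³
GM/a³ = (1.236 × 10^17) / (8.94709 × 10^18) = 0.0138145 s⁻²
n = √(GM/a³) = 0.117535 rad/s ≈ 0.1175 rad/s

Final answer: n = 0.1175 rad/s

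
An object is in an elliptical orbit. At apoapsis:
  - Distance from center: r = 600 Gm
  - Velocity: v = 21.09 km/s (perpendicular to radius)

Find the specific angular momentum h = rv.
r = 600 Gm = 6 × 10^11 m
v = 21.09 km/s = 21090 m/s
h = rv = 6 × 10^11 × 21090 = 1.2654 × 10^16 m²/s ≈ 1.265 × 10^16 m²/s

Final answer: h = 1.265 × 10^16 m²/s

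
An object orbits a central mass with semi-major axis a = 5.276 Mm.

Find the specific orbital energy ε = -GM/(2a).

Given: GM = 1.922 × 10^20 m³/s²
a = 5.276 Mm = 5.276 × 10^6 m
GM = 1.922 × 10^20 m³/s²
2a = 1.0552 × 10^7 m
ε = −GM/(2a) = -1.82146 × 10^13 J/kg ≈ -1.821 × 10^4 GJ/kg

Final answer: -1.821 × 10^4 GJ/kg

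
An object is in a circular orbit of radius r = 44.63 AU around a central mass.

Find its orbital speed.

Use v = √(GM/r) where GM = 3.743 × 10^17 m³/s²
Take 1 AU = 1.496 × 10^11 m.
r = 44.63 AU = 6.67665 × 10^12 m
GM = 3.743 × 10^17 m³/s²
GM/r = (3.743 × 10^17) / (6.67665 × 10^12) = 56061.1 m²/s²
v = √(GM/r) = 236.772 m/s ≈ 236.8 m/s

Final answer: 236.8 m/s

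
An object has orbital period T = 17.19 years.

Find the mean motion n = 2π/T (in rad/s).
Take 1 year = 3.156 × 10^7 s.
T = 17.19 years = 5.42516 × 10^8 s
n = 2π / (5.42516 × 10^8 s) = 1.15816 × 10^-8 rad/s ≈ 1.158 × 10^-8 rad/s

Final answer: n = 1.158 × 10^-8 rad/s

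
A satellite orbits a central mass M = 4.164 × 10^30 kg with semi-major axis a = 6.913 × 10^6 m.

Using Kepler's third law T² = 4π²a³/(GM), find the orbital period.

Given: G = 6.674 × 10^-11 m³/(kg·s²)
M = 4.164 × 10^30 kg
GM = G × M = 6.674 × 10^-11 × 4.164 × 10^30 = 2.77905 × 10^20 m³/s²
a = 6.913 × 10^6 m
a³ = 3.30369 × 10^20 m³
T = 2π √(a³/GM) = 2π √((3.30369 × 10^20) / (2.77905 × 10^20)) = 2π × 1.09031 s
T = 6.85064 s ≈ 6.851 seconds

Final answer: 6.851 seconds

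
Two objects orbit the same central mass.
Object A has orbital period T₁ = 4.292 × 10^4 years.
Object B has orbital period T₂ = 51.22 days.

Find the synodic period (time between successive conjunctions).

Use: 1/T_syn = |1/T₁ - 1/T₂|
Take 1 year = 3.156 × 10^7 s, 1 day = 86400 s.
T₁ = 4.292 × 10^4 years = 1.35456 × 10^12 s
T₂ = 51.22 days = 4.42541 × 10^6 s
1/T₁ = 7.3825 × 10^-13 s⁻¹
1/T₂ = 2.25968 × 10^-7 s⁻¹
|1/T₁ − 1/T₂| = 2.25967 × 10^-7 s⁻¹
T_syn = 1 / |1/T₁ − 1/T₂| = 4.42542 × 10^6 s ≈ 51.22 days

Final answer: T_syn = 51.22 days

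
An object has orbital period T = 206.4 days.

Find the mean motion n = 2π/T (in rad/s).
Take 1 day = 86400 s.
T = 206.4 days = 1.7833 × 10^7 s
n = 2π / (1.7833 × 10^7 s) = 3.52336 × 10^-7 rad/s ≈ 3.523 × 10^-7 rad/s

Final answer: n = 3.523 × 10^-7 rad/s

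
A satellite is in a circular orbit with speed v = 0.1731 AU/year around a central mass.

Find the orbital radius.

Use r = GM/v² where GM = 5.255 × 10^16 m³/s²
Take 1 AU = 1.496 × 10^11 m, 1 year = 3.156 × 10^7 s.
v = 0.1731 AU/year = 820.525 m/s
GM = 5.255 × 10^16 m³/s²
v² = 673261 m²/s²
r = GM/v² = (5.255 × 10^16) / 673261 = 7.8053 × 10^10 m ≈ 0.5217 AU

Final answer: 0.5217 AU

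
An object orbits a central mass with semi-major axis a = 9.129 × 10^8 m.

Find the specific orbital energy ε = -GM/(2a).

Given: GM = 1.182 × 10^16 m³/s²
a = 9.129 × 10^8 m
GM = 1.182 × 10^16 m³/s²
2a = 1.8258 × 10^9 m
ε = −GM/(2a) = -6.47387 × 10^6 J/kg ≈ -6.474 MJ/kg

Final answer: -6.474 MJ/kg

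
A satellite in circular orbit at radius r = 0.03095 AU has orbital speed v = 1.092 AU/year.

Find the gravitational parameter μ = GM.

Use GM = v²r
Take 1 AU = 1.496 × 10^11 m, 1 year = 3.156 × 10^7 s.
r = 0.03095 AU = 4.63012 × 10^9 m
v = 1.092 AU/year = 5176.27 m/s
v² = 2.67938 × 10^7 m²/s²
GM = v²r = 2.67938 × 10^7 × 4.63012 × 10^9 = 1.24059 × 10^17 m³/s²
GM ≈ 1.241 × 10^17 m³/s²

Final answer: GM = 1.241 × 10^17 m³/s²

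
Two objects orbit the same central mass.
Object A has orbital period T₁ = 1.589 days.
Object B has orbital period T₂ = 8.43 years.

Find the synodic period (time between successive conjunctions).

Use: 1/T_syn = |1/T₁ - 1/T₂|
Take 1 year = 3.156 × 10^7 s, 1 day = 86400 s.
T₁ = 1.589 days = 137290 s
T₂ = 8.43 years = 2.66051 × 10^8 s
1/T₁ = 7.28387 × 10^-6 s⁻¹
1/T₂ = 3.75868 × 10^-9 s⁻¹
|1/T₁ − 1/T₂| = 7.28011 × 10^-6 s⁻¹
T_syn = 1 / |1/T₁ − 1/T₂| = 137360 s ≈ 1.59 days

Final answer: T_syn = 1.59 days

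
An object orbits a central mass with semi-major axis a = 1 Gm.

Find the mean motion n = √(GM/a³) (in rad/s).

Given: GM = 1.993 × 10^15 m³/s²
a = 1 Gm = 1 × 10^9 m
GM = 1.993 × 10^15 m³/s²
a³ = 1 × 10^27 m³
GM/a³ = (1.993 × 10^15) / (1 × 10^27) = 1.993 × 10^-12 s⁻²
n = √(GM/a³) = 1.41174 × 10^-6 rad/s ≈ 1.412 × 10^-6 rad/s

Final answer: n = 1.412 × 10^-6 rad/s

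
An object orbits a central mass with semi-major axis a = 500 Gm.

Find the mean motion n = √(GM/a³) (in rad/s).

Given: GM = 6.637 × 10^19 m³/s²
a = 500 Gm = 5 × 10^11 m
GM = 6.637 × 10^19 m³/s²
a³ = 1.25 × 10^35 m³
GM/a³ = (6.637 × 10^19) / (1.25 × 10^35) = 5.3096 × 10^-16 s⁻²
n = √(GM/a³) = 2.30426 × 10^-8 rad/s ≈ 2.304 × 10^-8 rad/s

Final answer: n = 2.304 × 10^-8 rad/s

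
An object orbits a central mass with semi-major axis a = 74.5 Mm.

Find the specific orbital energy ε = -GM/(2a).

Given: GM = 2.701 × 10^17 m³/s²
a = 74.5 Mm = 7.45 × 10^7 m
GM = 2.701 × 10^17 m³/s²
2a = 1.49 × 10^8 m
ε = −GM/(2a) = -1.81275 × 10^9 J/kg ≈ -1.813 GJ/kg

Final answer: -1.813 GJ/kg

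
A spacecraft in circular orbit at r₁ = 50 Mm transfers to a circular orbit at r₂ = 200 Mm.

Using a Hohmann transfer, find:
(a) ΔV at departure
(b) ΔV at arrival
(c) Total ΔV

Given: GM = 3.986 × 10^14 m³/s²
r₁ = 50 Mm = 5 × 10^7 m
r₂ = 200 Mm = 2 × 10^8 m
GM = 3.986 × 10^14 m³/s²
Transfer ellipse: a_t = (r₁ + r₂)/2 = 1.25 × 10^8 m
Circular speed at r₁: v₁ = √(GM/r₁) = 2823.47 m/s
Transfer speed at r₁ (periapsis): v₁ₜ = √(GM(2/r₁ − 1/a_t)) = 3571.44 m/s
(a) ΔV₁ = v₁ₜ − v₁ = 747.969 m/s ≈ 748 m/s
Circular speed at r₂: v₂ = √(GM/r₂) = 1411.74 m/s
Transfer speed at r₂ (apoapsis): v₂ₜ = √(GM(2/r₂ − 1/a_t)) = 892.861 m/s
(b) ΔV₂ = v₂ − v₂ₜ = 518.876 m/s ≈ 518.9 m/s
(c) ΔV_total = ΔV₁ + ΔV₂ = 1266.85 m/s ≈ 1.267 km/s

Final answer:
(a) ΔV₁ = 748 m/s
(b) ΔV₂ = 518.9 m/s
(c) ΔV_total = 1.267 km/s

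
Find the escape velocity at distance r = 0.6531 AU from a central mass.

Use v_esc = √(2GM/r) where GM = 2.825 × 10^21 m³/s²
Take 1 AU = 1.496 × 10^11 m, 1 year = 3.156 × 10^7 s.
r = 0.6531 AU = 9.77038 × 10^10 m
GM = 2.825 × 10^21 m³/s²
2GM/r = 2 × (2.825 × 10^21) / (9.77038 × 10^10) = 5.78279 × 10^10 m²/s²
v_esc = √(2GM/r) = 240474 m/s ≈ 50.73 AU/year

Final answer: 50.73 AU/year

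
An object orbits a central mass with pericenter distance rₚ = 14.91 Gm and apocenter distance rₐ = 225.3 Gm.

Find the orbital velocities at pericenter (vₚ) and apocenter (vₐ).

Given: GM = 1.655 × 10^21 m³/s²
rₚ = 14.91 Gm = 1.491 × 10^10 m
rₐ = 225.3 Gm = 2.253 × 10^11 m
GM = 1.655 × 10^21 m³/s²
a = (rₚ + rₐ)/2 = 1.20105 × 10^11 m
Vis-viva: v² = GM (2/r − 1/a)
vₚ² = 1.655 × 10^21 × (1.34138 × 10^-10 − 8.32605 × 10^-12) = 2.08219 × 10^11 m²/s²
vₚ = 456310 m/s ≈ 456.3 km/s
vₐ² = 1.655 × 10^21 × (8.87705 × 10^-12 − 8.32605 × 10^-12) = 9.11913 × 10^8 m²/s²
vₐ = 30197.9 m/s ≈ 30.2 km/s

Final answer: vₚ = 456.3 km/s, vₐ = 30.2 km/s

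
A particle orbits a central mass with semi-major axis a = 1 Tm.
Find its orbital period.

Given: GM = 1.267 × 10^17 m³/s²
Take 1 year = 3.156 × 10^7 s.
a = 1 Tm = 1 × 10^12 m
GM = 1.267 × 10^17 m³/s²
a³ = 1 × 10^36 m³
T = 2π √(a³/GM) = 2π √((1 × 10^36) / (1.267 × 10^17)) = 2π × 2.80939 × 10^9 s
T = 1.76519 × 10^10 s ≈ 559.3 years

Final answer: 559.3 years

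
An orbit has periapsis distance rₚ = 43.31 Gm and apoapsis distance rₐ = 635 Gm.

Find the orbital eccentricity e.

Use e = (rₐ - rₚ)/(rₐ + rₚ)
rₚ = 43.31 Gm = 4.331 × 10^10 m
rₐ = 635 Gm = 6.35 × 10^11 m
rₐ − rₚ = 5.9169 × 10^11 m
rₐ + rₚ = 6.7831 × 10^11 m
e = (rₐ − rₚ)/(rₐ + rₚ) = 0.8723

Final answer: e = 0.8723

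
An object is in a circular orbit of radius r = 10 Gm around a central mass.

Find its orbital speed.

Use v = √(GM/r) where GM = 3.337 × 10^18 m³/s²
r = 10 Gm = 1 × 10^10 m
GM = 3.337 × 10^18 m³/s²
GM/r = (3.337 × 10^18) / (1 × 10^10) = 3.337 × 10^8 m²/s²
v = √(GM/r) = 18267.5 m/s ≈ 18.27 km/s

Final answer: 18.27 km/s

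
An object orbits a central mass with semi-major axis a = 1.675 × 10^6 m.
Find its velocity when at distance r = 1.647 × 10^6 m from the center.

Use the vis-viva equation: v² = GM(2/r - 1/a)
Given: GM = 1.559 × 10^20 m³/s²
a = 1.675 × 10^6 m
r = 1.647 × 10^6 m
GM = 1.559 × 10^20 m³/s²
2/r − 1/a = 1.21433 × 10^-6 − 5.97015 × 10^-7 = 6.17314 × 10^-7 m⁻¹
v² = GM (2/r − 1/a) = 9.62393 × 10^13 m²/s²
v = 9.81016 × 10^6 m/s ≈ 9810 km/s

Final answer: 9810 km/s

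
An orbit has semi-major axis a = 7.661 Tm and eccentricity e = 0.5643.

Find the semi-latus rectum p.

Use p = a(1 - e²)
a = 7.661 Tm = 7.661 × 10^12 m
e = 0.5643,  e² = 0.318434,  1 − e² = 0.681566
p = a(1 − e²) = 7.661 × 10^12 m × 0.681566 = 5.22147 × 10^12 m ≈ 5.221 Tm

Final answer: p = 5.221 Tm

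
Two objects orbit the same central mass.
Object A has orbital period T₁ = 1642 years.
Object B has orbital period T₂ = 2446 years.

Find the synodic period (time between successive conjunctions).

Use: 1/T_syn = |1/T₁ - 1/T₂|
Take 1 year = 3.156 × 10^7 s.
T₁ = 1642 years = 5.18215 × 10^10 s
T₂ = 2446 years = 7.71958 × 10^10 s
1/T₁ = 1.9297 × 10^-11 s⁻¹
1/T₂ = 1.29541 × 10^-11 s⁻¹
|1/T₁ − 1/T₂| = 6.34292 × 10^-12 s⁻¹
T_syn = 1 / |1/T₁ − 1/T₂| = 1.57656 × 10^11 s ≈ 4995 years

Final answer: T_syn = 4995 years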